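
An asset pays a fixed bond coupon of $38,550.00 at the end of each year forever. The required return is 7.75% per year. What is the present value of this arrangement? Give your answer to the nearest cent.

$497,419.35

Periodic rate r = 0.0775 per year.
Level perpetuity: PV = PMT / r = 38,550 / (0.0775) = $497,419.35.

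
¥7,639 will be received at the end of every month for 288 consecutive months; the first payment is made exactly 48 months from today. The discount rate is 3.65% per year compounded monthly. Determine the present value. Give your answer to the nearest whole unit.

Ordinary annuity of 288 payments, first payment at period 48.
Periodic rate r = 0.0365/12 per month; n is counted in months.
The ordinary-annuity PV formula values the stream one period before the first payment (period 47); discount that back 47 periods:
PV₀ = 7,639 × [1 − (1+r)^−288] / r × (1+r)^−47 = ¥1,269,411

¥1,269,411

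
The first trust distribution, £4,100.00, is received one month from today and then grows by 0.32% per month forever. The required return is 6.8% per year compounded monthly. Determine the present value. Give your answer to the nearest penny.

£1,662,162.16

Periodic rate r = 0.068/12 per month.
Growing perpetuity (Gordon): PV = PMT₁ / (r − g) = 4,100 / (r − 0.0032) = £1,662,162.16.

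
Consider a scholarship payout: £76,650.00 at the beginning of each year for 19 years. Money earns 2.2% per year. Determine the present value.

This is an annuity due: 19 payments of £76,650.00 at the beginning of each year.
Periodic rate r = 0.022 per year.
PV = PMT × [(1 − (1+r)^−n)/r] × (1+r) = 76,650 × [1 − (1+r)^−19] / r × (1+r) = £1,205,836.11

£1,205,836.11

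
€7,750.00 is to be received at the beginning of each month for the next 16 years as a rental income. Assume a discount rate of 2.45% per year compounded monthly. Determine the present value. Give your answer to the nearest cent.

€1,232,486.71

This is an annuity due: 192 payments of €7,750.00 at the beginning of each month.
Periodic rate r = 0.0245/12 per month; n is counted in months.
PV = PMT × [(1 − (1+r)^−n)/r] × (1+r) = 7,750 × [1 − (1+r)^−192] / r × (1+r) = €1,232,486.71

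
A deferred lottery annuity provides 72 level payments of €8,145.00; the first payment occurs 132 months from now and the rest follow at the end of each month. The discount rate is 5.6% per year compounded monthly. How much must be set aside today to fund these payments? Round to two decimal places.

€270,128.78

Ordinary annuity of 72 payments, first payment at period 132.
Periodic rate r = 0.056/12 per month; n is counted in months.
The ordinary-annuity PV formula values the stream one period before the first payment (period 131); discount that back 131 periods:
PV₀ = 8,145 × [1 − (1+r)^−72] / r × (1+r)^−131 = €270,128.78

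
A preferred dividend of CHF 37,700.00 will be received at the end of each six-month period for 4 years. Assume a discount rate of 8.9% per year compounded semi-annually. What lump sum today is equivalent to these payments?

This is an ordinary annuity: 8 payments of CHF 37,700.00 at the end of each six-month period.
Periodic rate r = 0.089/2 per half-year; n is counted in half-years.
PV = PMT × [(1 − (1+r)^−n)/r] = 37,700 × [1 − (1+r)^−8] / r = CHF 249,173.66

CHF 249,173.66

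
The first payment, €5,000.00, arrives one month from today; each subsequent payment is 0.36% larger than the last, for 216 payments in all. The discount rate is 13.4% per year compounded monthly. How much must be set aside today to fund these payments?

Periodic rate r = 0.134/12 per month; n is counted in months.
Growing ordinary annuity: PV = PMT₁ × [1 − ((1+g)/(1+r))^n] / (r − g) = 5,000 × [1 − ((1+0.0036)/(1+r))^216] / (r − 0.0036) = €530,340.11.

€530,340.11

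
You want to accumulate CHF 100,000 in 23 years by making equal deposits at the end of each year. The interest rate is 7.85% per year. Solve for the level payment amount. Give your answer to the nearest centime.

CHF 1,674.94

Level ordinary annuity; solve FV = PMT × [((1+r)^n − 1)/r] for PMT.
Periodic rate r = 0.0785 per year.
With n = 23: PMT = 100,000 / ([((1+r)^n − 1)/r]) = CHF 1,674.94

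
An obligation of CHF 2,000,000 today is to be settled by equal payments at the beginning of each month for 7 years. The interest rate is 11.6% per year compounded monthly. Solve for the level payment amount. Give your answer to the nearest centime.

Level annuity due; solve PV = PMT × [(1 − (1+r)^−n)/r] × (1+r) for PMT.
Periodic rate r = 0.116/12 per month; n is counted in months.
With n = 84: PMT = 2,000,000 / ([(1 − (1+r)^−n)/r] × (1+r)) = CHF 34,545.14

CHF 34,545.14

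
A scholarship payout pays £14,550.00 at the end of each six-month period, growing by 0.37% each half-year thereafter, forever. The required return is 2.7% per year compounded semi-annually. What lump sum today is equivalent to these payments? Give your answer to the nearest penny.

£1,484,693.88

Periodic rate r = 0.027/2 per half-year.
Growing perpetuity (Gordon): PV = PMT₁ / (r − g) = 14,550 / (r − 0.0037) = £1,484,693.88.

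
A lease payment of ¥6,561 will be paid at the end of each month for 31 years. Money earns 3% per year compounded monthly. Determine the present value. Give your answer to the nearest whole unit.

¥1,587,731

This is an ordinary annuity: 372 payments of ¥6,561 at the end of each month.
Periodic rate r = 0.03/12 per month; n is counted in months.
PV = PMT × [(1 − (1+r)^−n)/r] = 6,561 × [1 − (1+r)^−372] / r = ¥1,587,731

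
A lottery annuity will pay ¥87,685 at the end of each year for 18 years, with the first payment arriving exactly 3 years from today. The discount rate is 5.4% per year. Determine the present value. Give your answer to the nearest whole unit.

¥894,495

Ordinary annuity of 18 payments, first payment at period 3.
Periodic rate r = 0.054 per year.
The ordinary-annuity PV formula values the stream one period before the first payment (period 2); discount that back 2 periods:
PV₀ = 87,685 × [1 − (1+r)^−18] / r × (1+r)^−2 = ¥894,495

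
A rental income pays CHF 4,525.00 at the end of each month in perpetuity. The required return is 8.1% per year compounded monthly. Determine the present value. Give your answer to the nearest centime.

Periodic rate r = 0.081/12 per month.
Level perpetuity: PV = PMT / r = 4,525 / (0.081/12) = CHF 670,370.37.

CHF 670,370.37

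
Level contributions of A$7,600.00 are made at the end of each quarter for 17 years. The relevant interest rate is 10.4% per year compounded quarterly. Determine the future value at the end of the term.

A$1,382,098.33

This is an ordinary annuity: 68 deposits of A$7,600.00 at the end of each quarter.
Periodic rate r = 0.104/4 per quarter; n is counted in quarters.
FV = PMT × [((1+r)^n − 1)/r] = 7,600 × [(1+r)^68 − 1] / r = A$1,382,098.33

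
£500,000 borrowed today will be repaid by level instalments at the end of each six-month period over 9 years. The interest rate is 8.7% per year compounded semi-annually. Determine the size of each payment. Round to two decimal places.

£40,628.43

Level ordinary annuity; solve PV = PMT × [(1 − (1+r)^−n)/r] for PMT.
Periodic rate r = 0.087/2 per half-year; n is counted in half-years.
With n = 18: PMT = 500,000 / ([(1 − (1+r)^−n)/r]) = £40,628.43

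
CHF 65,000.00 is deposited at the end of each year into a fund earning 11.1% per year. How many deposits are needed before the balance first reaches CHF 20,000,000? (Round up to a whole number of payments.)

34 payments

Periodic rate r = 0.111 per year.
Ordinary annuity FV: 20,000,000 = 65,000 × [((1+r)^n − 1)/r].
(1+r)^n = 1 + 20,000,000 × r / 65,000, so n = ln(1 + 20,000,000·r/65,000) / ln(1+r) = 33.82.
Round up to a whole number of payments: n = 34.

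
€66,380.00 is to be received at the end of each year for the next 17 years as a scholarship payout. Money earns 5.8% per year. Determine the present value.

€705,595.57

This is an ordinary annuity: 17 payments of €66,380.00 at the end of each year.
Periodic rate r = 0.058 per year.
PV = PMT × [(1 − (1+r)^−n)/r] = 66,380 × [1 − (1+r)^−17] / r = €705,595.57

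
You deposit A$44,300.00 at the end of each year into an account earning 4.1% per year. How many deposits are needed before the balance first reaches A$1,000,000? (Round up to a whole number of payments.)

Periodic rate r = 0.041 per year.
Ordinary annuity FV: 1,000,000 = 44,300 × [((1+r)^n − 1)/r].
(1+r)^n = 1 + 1,000,000 × r / 44,300, so n = ln(1 + 1,000,000·r/44,300) / ln(1+r) = 16.31.
Round up to a whole number of payments: n = 17.

17 payments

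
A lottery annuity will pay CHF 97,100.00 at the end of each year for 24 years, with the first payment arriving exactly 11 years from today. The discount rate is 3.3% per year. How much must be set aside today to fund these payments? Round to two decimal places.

CHF 1,151,028.95

Ordinary annuity of 24 payments, first payment at period 11.
Periodic rate r = 0.033 per year.
The ordinary-annuity PV formula values the stream one period before the first payment (period 10); discount that back 10 periods:
PV₀ = 97,100 × [1 − (1+r)^−24] / r × (1+r)^−10 = CHF 1,151,028.95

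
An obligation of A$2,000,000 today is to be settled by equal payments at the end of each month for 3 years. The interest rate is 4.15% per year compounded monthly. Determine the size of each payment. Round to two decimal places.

Level ordinary annuity; solve PV = PMT × [(1 − (1+r)^−n)/r] for PMT.
Periodic rate r = 0.0415/12 per month; n is counted in months.
With n = 36: PMT = 2,000,000 / ([(1 − (1+r)^−n)/r]) = A$59,181.52

A$59,181.52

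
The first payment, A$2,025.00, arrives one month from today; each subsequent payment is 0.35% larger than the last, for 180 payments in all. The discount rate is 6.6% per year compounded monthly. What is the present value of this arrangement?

A$304,962.65

Periodic rate r = 0.066/12 per month; n is counted in months.
Growing ordinary annuity: PV = PMT₁ × [1 − ((1+g)/(1+r))^n] / (r − g) = 2,025 × [1 − ((1+0.0035)/(1+r))^180] / (r − 0.0035) = A$304,962.65.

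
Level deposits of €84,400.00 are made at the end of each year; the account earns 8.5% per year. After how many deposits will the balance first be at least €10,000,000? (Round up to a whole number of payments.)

30 payments

Periodic rate r = 0.085 per year.
Ordinary annuity FV: 10,000,000 = 84,400 × [((1+r)^n − 1)/r].
(1+r)^n = 1 + 10,000,000 × r / 84,400, so n = ln(1 + 10,000,000·r/84,400) / ln(1+r) = 29.47.
Round up to a whole number of payments: n = 30.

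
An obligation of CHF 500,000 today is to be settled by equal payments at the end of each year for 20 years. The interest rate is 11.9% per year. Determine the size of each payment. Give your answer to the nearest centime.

Level ordinary annuity; solve PV = PMT × [(1 − (1+r)^−n)/r] for PMT.
Periodic rate r = 0.119 per year.
With n = 20: PMT = 500,000 / ([(1 − (1+r)^−n)/r]) = CHF 66,520.24

CHF 66,520.24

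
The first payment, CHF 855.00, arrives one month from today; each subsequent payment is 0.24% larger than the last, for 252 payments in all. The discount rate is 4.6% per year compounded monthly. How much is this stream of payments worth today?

CHF 180,371.97

Periodic rate r = 0.046/12 per month; n is counted in months.
Growing ordinary annuity: PV = PMT₁ × [1 − ((1+g)/(1+r))^n] / (r − g) = 855 × [1 − ((1+0.0024)/(1+r))^252] / (r − 0.0024) = CHF 180,371.97.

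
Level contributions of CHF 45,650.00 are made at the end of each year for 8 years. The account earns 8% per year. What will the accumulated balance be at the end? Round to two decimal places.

CHF 485,562.05

This is an ordinary annuity: 8 deposits of CHF 45,650.00 at the end of each year.
Periodic rate r = 0.08 per year.
FV = PMT × [((1+r)^n − 1)/r] = 45,650 × [(1+r)^8 − 1] / r = CHF 485,562.05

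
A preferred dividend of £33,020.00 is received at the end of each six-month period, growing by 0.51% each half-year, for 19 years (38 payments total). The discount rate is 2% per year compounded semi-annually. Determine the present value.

£1,137,058.58

Periodic rate r = 0.02/2 per half-year; n is counted in half-years.
Growing ordinary annuity: PV = PMT₁ × [1 − ((1+g)/(1+r))^n] / (r − g) = 33,020 × [1 − ((1+0.0051)/(1+r))^38] / (r − 0.0051) = £1,137,058.58.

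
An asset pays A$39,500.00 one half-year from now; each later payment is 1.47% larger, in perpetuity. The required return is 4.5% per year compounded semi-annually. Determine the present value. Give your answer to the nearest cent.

Periodic rate r = 0.045/2 per half-year.
Growing perpetuity (Gordon): PV = PMT₁ / (r − g) = 39,500 / (r − 0.0147) = A$5,064,102.56.

A$5,064,102.56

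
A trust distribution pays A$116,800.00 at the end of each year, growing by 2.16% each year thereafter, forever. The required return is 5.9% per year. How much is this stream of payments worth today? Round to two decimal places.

Periodic rate r = 0.059 per year.
Growing perpetuity (Gordon): PV = PMT₁ / (r − g) = 116,800 / (r − 0.0216) = A$3,122,994.65.

A$3,122,994.65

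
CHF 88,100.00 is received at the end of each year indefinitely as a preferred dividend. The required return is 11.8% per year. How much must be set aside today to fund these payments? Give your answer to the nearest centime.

CHF 746,610.17

Periodic rate r = 0.118 per year.
Level perpetuity: PV = PMT / r = 88,100 / (0.118) = CHF 746,610.17.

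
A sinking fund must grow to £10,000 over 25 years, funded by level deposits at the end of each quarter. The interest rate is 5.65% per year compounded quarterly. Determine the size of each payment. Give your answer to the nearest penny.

£46.07

Level ordinary annuity; solve FV = PMT × [((1+r)^n − 1)/r] for PMT.
Periodic rate r = 0.0565/4 per quarter; n is counted in quarters.
With n = 100: PMT = 10,000 / ([((1+r)^n − 1)/r]) = £46.07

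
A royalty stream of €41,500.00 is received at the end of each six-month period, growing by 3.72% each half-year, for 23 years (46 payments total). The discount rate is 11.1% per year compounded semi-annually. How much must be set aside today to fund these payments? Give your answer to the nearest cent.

Periodic rate r = 0.111/2 per half-year; n is counted in half-years.
Growing ordinary annuity: PV = PMT₁ × [1 − ((1+g)/(1+r))^n] / (r − g) = 41,500 × [1 − ((1+0.0372)/(1+r))^46] / (r − 0.0372) = €1,253,396.45.

€1,253,396.45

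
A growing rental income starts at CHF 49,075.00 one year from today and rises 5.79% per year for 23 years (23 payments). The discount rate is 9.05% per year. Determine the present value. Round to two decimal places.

Periodic rate r = 0.0905 per year.
Growing ordinary annuity: PV = PMT₁ × [1 − ((1+g)/(1+r))^n] / (r − g) = 49,075 × [1 − ((1+0.0579)/(1+r))^23] / (r − 0.0579) = CHF 756,373.83.

CHF 756,373.83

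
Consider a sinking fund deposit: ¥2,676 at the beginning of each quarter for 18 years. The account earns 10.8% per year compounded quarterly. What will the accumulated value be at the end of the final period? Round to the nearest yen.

¥591,263

This is an annuity due: 72 deposits of ¥2,676 at the beginning of each quarter.
Periodic rate r = 0.108/4 per quarter; n is counted in quarters.
FV = PMT × [((1+r)^n − 1)/r] × (1+r) = 2,676 × [(1+r)^72 − 1] / r × (1+r) = ¥591,263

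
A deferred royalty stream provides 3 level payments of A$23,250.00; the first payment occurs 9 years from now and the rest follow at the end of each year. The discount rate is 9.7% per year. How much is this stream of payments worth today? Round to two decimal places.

Ordinary annuity of 3 payments, first payment at period 9.
Periodic rate r = 0.097 per year.
The ordinary-annuity PV formula values the stream one period before the first payment (period 8); discount that back 8 periods:
PV₀ = 23,250 × [1 − (1+r)^−3] / r × (1+r)^−8 = A$27,715.19

A$27,715.19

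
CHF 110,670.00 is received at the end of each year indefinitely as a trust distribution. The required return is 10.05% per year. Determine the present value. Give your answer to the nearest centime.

Periodic rate r = 0.1005 per year.
Level perpetuity: PV = PMT / r = 110,670 / (0.1005) = CHF 1,101,194.03.

CHF 1,101,194.03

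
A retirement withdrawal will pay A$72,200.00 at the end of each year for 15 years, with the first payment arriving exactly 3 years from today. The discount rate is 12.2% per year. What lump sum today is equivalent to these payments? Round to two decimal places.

Ordinary annuity of 15 payments, first payment at period 3.
Periodic rate r = 0.122 per year.
The ordinary-annuity PV formula values the stream one period before the first payment (period 2); discount that back 2 periods:
PV₀ = 72,200 × [1 − (1+r)^−15] / r × (1+r)^−2 = A$386,483.71

A$386,483.71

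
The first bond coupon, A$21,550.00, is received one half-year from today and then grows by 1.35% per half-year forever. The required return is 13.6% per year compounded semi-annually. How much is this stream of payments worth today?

A$395,412.84

Periodic rate r = 0.136/2 per half-year.
Growing perpetuity (Gordon): PV = PMT₁ / (r − g) = 21,550 / (r − 0.0135) = A$395,412.84.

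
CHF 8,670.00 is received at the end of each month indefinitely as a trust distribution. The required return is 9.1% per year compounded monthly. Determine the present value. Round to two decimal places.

Periodic rate r = 0.091/12 per month.
Level perpetuity: PV = PMT / r = 8,670 / (0.091/12) = CHF 1,143,296.70.

CHF 1,143,296.70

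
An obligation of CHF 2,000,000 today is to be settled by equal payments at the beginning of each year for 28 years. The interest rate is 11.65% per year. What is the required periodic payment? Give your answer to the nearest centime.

Level annuity due; solve PV = PMT × [(1 − (1+r)^−n)/r] × (1+r) for PMT.
Periodic rate r = 0.1165 per year.
With n = 28: PMT = 2,000,000 / ([(1 − (1+r)^−n)/r] × (1+r)) = CHF 218,682.56

CHF 218,682.56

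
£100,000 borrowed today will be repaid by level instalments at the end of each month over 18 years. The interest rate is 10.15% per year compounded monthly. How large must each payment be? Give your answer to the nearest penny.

Level ordinary annuity; solve PV = PMT × [(1 − (1+r)^−n)/r] for PMT.
Periodic rate r = 0.1015/12 per month; n is counted in months.
With n = 216: PMT = 100,000 / ([(1 − (1+r)^−n)/r]) = £1,009.51

£1,009.51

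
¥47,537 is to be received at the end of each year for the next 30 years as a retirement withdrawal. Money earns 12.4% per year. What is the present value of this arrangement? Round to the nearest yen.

This is an ordinary annuity: 30 payments of ¥47,537 at the end of each year.
Periodic rate r = 0.124 per year.
PV = PMT × [(1 − (1+r)^−n)/r] = 47,537 × [1 − (1+r)^−30] / r = ¥371,865

¥371,865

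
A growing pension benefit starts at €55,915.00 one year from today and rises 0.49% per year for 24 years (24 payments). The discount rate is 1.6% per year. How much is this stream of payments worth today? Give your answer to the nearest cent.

Periodic rate r = 0.016 per year.
Growing ordinary annuity: PV = PMT₁ × [1 − ((1+g)/(1+r))^n] / (r − g) = 55,915 × [1 − ((1+0.0049)/(1+r))^24] / (r − 0.0049) = €1,167,443.49.

€1,167,443.49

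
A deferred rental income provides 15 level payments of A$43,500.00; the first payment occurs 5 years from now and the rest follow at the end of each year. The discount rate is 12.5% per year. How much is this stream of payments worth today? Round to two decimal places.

A$180,128.42

Ordinary annuity of 15 payments, first payment at period 5.
Periodic rate r = 0.125 per year.
The ordinary-annuity PV formula values the stream one period before the first payment (period 4); discount that back 4 periods:
PV₀ = 43,500 × [1 − (1+r)^−15] / r × (1+r)^−4 = A$180,128.42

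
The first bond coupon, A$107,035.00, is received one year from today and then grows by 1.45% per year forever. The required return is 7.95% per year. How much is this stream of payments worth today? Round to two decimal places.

Periodic rate r = 0.0795 per year.
Growing perpetuity (Gordon): PV = PMT₁ / (r − g) = 107,035 / (r − 0.0145) = A$1,646,692.31.

A$1,646,692.31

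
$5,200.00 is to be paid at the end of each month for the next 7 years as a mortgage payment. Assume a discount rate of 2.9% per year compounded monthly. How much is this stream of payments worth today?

This is an ordinary annuity: 84 payments of $5,200.00 at the end of each month.
Periodic rate r = 0.029/12 per month; n is counted in months.
PV = PMT × [(1 − (1+r)^−n)/r] = 5,200 × [1 − (1+r)^−84] / r = $394,888.35

$394,888.35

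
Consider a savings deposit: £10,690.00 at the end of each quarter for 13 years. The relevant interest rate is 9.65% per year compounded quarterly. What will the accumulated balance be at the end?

£1,087,501.78

This is an ordinary annuity: 52 deposits of £10,690.00 at the end of each quarter.
Periodic rate r = 0.0965/4 per quarter; n is counted in quarters.
FV = PMT × [((1+r)^n − 1)/r] = 10,690 × [(1+r)^52 − 1] / r = £1,087,501.78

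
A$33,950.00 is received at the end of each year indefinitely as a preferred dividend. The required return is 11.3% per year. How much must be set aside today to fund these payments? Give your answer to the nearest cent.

Periodic rate r = 0.113 per year.
Level perpetuity: PV = PMT / r = 33,950 / (0.113) = A$300,442.48.

A$300,442.48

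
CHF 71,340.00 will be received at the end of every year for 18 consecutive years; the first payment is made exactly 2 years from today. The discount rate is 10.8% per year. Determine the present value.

Ordinary annuity of 18 payments, first payment at period 2.
Periodic rate r = 0.108 per year.
The ordinary-annuity PV formula values the stream one period before the first payment (period 1); discount that back 1 periods:
PV₀ = 71,340 × [1 − (1+r)^−18] / r × (1+r)^−1 = CHF 502,055.35

CHF 502,055.35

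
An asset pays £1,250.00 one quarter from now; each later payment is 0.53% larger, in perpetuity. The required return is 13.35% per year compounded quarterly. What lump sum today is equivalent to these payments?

Periodic rate r = 0.1335/4 per quarter.
Growing perpetuity (Gordon): PV = PMT₁ / (r − g) = 1,250 / (r − 0.0053) = £44,523.60.

£44,523.60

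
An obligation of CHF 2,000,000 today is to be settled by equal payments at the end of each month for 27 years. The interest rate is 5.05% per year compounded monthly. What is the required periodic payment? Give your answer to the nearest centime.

CHF 11,320.28

Level ordinary annuity; solve PV = PMT × [(1 − (1+r)^−n)/r] for PMT.
Periodic rate r = 0.0505/12 per month; n is counted in months.
With n = 324: PMT = 2,000,000 / ([(1 − (1+r)^−n)/r]) = CHF 11,320.28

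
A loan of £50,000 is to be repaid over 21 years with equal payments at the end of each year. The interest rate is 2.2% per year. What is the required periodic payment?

£2,998.79

Level ordinary annuity; solve PV = PMT × [(1 − (1+r)^−n)/r] for PMT.
Periodic rate r = 0.022 per year.
With n = 21: PMT = 50,000 / ([(1 − (1+r)^−n)/r]) = £2,998.79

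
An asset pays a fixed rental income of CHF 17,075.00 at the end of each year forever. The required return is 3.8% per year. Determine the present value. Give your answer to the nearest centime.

Periodic rate r = 0.038 per year.
Level perpetuity: PV = PMT / r = 17,075 / (0.038) = CHF 449,342.11.

CHF 449,342.11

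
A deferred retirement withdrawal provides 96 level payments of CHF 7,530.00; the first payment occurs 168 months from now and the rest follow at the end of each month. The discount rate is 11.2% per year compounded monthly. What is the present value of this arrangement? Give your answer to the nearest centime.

Ordinary annuity of 96 payments, first payment at period 168.
Periodic rate r = 0.112/12 per month; n is counted in months.
The ordinary-annuity PV formula values the stream one period before the first payment (period 167); discount that back 167 periods:
PV₀ = 7,530 × [1 − (1+r)^−96] / r × (1+r)^−167 = CHF 100,902.90

CHF 100,902.90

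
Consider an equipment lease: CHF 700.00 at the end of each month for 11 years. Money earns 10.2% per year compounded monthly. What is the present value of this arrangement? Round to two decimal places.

CHF 55,409.07

This is an ordinary annuity: 132 payments of CHF 700.00 at the end of each month.
Periodic rate r = 0.102/12 per month; n is counted in months.
PV = PMT × [(1 − (1+r)^−n)/r] = 700 × [1 − (1+r)^−132] / r = CHF 55,409.07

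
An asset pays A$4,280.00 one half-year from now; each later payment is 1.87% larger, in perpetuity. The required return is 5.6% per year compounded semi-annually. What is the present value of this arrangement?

Periodic rate r = 0.056/2 per half-year.
Growing perpetuity (Gordon): PV = PMT₁ / (r − g) = 4,280 / (r − 0.0187) = A$460,215.05.

A$460,215.05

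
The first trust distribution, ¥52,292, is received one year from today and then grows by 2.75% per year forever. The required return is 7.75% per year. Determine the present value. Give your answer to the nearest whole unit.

Periodic rate r = 0.0775 per year.
Growing perpetuity (Gordon): PV = PMT₁ / (r − g) = 52,292 / (r − 0.0275) = ¥1,045,840.

¥1,045,840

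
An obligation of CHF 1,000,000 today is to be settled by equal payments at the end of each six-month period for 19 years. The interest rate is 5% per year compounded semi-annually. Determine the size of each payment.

Level ordinary annuity; solve PV = PMT × [(1 − (1+r)^−n)/r] for PMT.
Periodic rate r = 0.05/2 per half-year; n is counted in half-years.
With n = 38: PMT = 1,000,000 / ([(1 − (1+r)^−n)/r]) = CHF 41,070.12

CHF 41,070.12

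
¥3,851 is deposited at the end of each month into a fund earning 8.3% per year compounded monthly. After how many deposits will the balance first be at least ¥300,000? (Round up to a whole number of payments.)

63 payments

Periodic rate r = 0.083/12 per month; n is counted in months.
Ordinary annuity FV: 300,000 = 3,851 × [((1+r)^n − 1)/r].
(1+r)^n = 1 + 300,000 × r / 3,851, so n = ln(1 + 300,000·r/3,851) / ln(1+r) = 62.53.
Round up to a whole number of payments: n = 63.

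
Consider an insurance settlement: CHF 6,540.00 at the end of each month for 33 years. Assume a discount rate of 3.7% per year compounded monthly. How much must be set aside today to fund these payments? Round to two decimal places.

CHF 1,494,323.59

This is an ordinary annuity: 396 payments of CHF 6,540.00 at the end of each month.
Periodic rate r = 0.037/12 per month; n is counted in months.
PV = PMT × [(1 − (1+r)^−n)/r] = 6,540 × [1 − (1+r)^−396] / r = CHF 1,494,323.59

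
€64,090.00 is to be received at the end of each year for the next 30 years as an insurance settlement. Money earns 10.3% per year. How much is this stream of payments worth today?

€589,371.49

This is an ordinary annuity: 30 payments of €64,090.00 at the end of each year.
Periodic rate r = 0.103 per year.
PV = PMT × [(1 − (1+r)^−n)/r] = 64,090 × [1 − (1+r)^−30] / r = €589,371.49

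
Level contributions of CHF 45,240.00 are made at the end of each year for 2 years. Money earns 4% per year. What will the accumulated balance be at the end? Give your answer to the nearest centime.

This is an ordinary annuity: 2 deposits of CHF 45,240.00 at the end of each year.
Periodic rate r = 0.04 per year.
FV = PMT × [((1+r)^n − 1)/r] = 45,240 × [(1+r)^2 − 1] / r = CHF 92,289.60

CHF 92,289.60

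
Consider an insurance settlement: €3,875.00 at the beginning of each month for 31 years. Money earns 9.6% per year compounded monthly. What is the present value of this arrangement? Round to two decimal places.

€463,054.42

This is an annuity due: 372 payments of €3,875.00 at the beginning of each month.
Periodic rate r = 0.096/12 per month; n is counted in months.
PV = PMT × [(1 − (1+r)^−n)/r] × (1+r) = 3,875 × [1 − (1+r)^−372] / r × (1+r) = €463,054.42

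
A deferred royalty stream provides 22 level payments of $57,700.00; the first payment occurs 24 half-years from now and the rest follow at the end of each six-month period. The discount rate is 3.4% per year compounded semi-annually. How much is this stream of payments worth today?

$713,684.72

Ordinary annuity of 22 payments, first payment at period 24.
Periodic rate r = 0.034/2 per half-year; n is counted in half-years.
The ordinary-annuity PV formula values the stream one period before the first payment (period 23); discount that back 23 periods:
PV₀ = 57,700 × [1 − (1+r)^−22] / r × (1+r)^−23 = $713,684.72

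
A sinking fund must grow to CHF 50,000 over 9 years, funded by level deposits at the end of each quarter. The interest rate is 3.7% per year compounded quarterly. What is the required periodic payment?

Level ordinary annuity; solve FV = PMT × [((1+r)^n − 1)/r] for PMT.
Periodic rate r = 0.037/4 per quarter; n is counted in quarters.
With n = 36: PMT = 50,000 / ([((1+r)^n − 1)/r]) = CHF 1,176.80

CHF 1,176.80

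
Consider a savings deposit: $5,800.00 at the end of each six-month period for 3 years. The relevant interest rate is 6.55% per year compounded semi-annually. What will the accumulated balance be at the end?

This is an ordinary annuity: 6 deposits of $5,800.00 at the end of each six-month period.
Periodic rate r = 0.0655/2 per half-year; n is counted in half-years.
FV = PMT × [((1+r)^n − 1)/r] = 5,800 × [(1+r)^6 − 1] / r = $37,776.76

$37,776.76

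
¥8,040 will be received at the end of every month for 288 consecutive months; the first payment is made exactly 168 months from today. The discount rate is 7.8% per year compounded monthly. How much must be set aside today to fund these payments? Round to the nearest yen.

Ordinary annuity of 288 payments, first payment at period 168.
Periodic rate r = 0.078/12 per month; n is counted in months.
The ordinary-annuity PV formula values the stream one period before the first payment (period 167); discount that back 167 periods:
PV₀ = 8,040 × [1 − (1+r)^−288] / r × (1+r)^−167 = ¥354,345

¥354,345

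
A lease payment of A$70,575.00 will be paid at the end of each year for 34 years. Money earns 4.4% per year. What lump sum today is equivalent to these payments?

A$1,232,971.00

This is an ordinary annuity: 34 payments of A$70,575.00 at the end of each year.
Periodic rate r = 0.044 per year.
PV = PMT × [(1 − (1+r)^−n)/r] = 70,575 × [1 − (1+r)^−34] / r = A$1,232,971.00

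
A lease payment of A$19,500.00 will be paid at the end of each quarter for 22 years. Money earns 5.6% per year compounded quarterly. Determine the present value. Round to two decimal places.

This is an ordinary annuity: 88 payments of A$19,500.00 at the end of each quarter.
Periodic rate r = 0.056/4 per quarter; n is counted in quarters.
PV = PMT × [(1 − (1+r)^−n)/r] = 19,500 × [1 − (1+r)^−88] / r = A$983,062.26

A$983,062.26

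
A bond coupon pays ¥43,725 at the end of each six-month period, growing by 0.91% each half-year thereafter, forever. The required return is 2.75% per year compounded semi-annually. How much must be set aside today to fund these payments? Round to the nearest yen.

Periodic rate r = 0.0275/2 per half-year.
Growing perpetuity (Gordon): PV = PMT₁ / (r − g) = 43,725 / (r − 0.0091) = ¥9,403,226.

¥9,403,226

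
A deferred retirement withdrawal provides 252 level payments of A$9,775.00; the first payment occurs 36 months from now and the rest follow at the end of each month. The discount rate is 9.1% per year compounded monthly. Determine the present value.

Ordinary annuity of 252 payments, first payment at period 36.
Periodic rate r = 0.091/12 per month; n is counted in months.
The ordinary-annuity PV formula values the stream one period before the first payment (period 35); discount that back 35 periods:
PV₀ = 9,775 × [1 − (1+r)^−252] / r × (1+r)^−35 = A$842,074.76

A$842,074.76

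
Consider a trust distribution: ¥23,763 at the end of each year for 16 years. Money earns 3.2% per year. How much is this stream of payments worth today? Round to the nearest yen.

This is an ordinary annuity: 16 payments of ¥23,763 at the end of each year.
Periodic rate r = 0.032 per year.
PV = PMT × [(1 − (1+r)^−n)/r] = 23,763 × [1 − (1+r)^−16] / r = ¥293,976

¥293,976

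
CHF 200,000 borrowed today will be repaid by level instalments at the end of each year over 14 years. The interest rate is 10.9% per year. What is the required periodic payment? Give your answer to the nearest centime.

CHF 28,494.53

Level ordinary annuity; solve PV = PMT × [(1 − (1+r)^−n)/r] for PMT.
Periodic rate r = 0.109 per year.
With n = 14: PMT = 200,000 / ([(1 − (1+r)^−n)/r]) = CHF 28,494.53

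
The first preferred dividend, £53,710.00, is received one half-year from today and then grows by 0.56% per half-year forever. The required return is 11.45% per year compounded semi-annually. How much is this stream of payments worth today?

Periodic rate r = 0.1145/2 per half-year.
Growing perpetuity (Gordon): PV = PMT₁ / (r − g) = 53,710 / (r − 0.0056) = £1,039,883.83.

£1,039,883.83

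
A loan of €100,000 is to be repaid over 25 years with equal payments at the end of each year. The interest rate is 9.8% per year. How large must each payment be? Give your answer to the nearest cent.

€10,847.81

Level ordinary annuity; solve PV = PMT × [(1 − (1+r)^−n)/r] for PMT.
Periodic rate r = 0.098 per year.
With n = 25: PMT = 100,000 / ([(1 − (1+r)^−n)/r]) = €10,847.81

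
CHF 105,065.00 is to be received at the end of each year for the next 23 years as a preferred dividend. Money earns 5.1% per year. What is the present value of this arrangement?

CHF 1,403,914.37

This is an ordinary annuity: 23 payments of CHF 105,065.00 at the end of each year.
Periodic rate r = 0.051 per year.
PV = PMT × [(1 − (1+r)^−n)/r] = 105,065 × [1 − (1+r)^−23] / r = CHF 1,403,914.37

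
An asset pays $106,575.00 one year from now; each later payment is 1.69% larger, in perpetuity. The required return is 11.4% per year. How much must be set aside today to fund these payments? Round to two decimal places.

Periodic rate r = 0.114 per year.
Growing perpetuity (Gordon): PV = PMT₁ / (r − g) = 106,575 / (r − 0.0169) = $1,097,579.81.

$1,097,579.81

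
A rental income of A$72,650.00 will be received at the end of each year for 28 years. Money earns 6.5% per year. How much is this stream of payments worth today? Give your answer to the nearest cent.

A$926,031.53

This is an ordinary annuity: 28 payments of A$72,650.00 at the end of each year.
Periodic rate r = 0.065 per year.
PV = PMT × [(1 − (1+r)^−n)/r] = 72,650 × [1 − (1+r)^−28] / r = A$926,031.53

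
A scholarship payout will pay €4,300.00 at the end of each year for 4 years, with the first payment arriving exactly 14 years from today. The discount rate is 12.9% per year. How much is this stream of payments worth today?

€2,647.04

Ordinary annuity of 4 payments, first payment at period 14.
Periodic rate r = 0.129 per year.
The ordinary-annuity PV formula values the stream one period before the first payment (period 13); discount that back 13 periods:
PV₀ = 4,300 × [1 − (1+r)^−4] / r × (1+r)^−13 = €2,647.04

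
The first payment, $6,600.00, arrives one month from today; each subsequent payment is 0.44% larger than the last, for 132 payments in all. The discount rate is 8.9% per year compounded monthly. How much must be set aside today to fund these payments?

Periodic rate r = 0.089/12 per month; n is counted in months.
Growing ordinary annuity: PV = PMT₁ × [1 − ((1+g)/(1+r))^n] / (r − g) = 6,600 × [1 − ((1+0.0044)/(1+r))^132] / (r − 0.0044) = $715,206.70.

$715,206.70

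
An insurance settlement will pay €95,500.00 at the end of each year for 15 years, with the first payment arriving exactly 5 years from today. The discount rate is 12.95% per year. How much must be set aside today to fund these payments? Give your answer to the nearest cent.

Ordinary annuity of 15 payments, first payment at period 5.
Periodic rate r = 0.1295 per year.
The ordinary-annuity PV formula values the stream one period before the first payment (period 4); discount that back 4 periods:
PV₀ = 95,500 × [1 − (1+r)^−15] / r × (1+r)^−4 = €380,166.23

€380,166.23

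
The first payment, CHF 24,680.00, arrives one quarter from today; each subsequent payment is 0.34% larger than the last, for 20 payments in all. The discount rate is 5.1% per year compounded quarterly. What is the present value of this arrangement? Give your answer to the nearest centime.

Periodic rate r = 0.051/4 per quarter; n is counted in quarters.
Growing ordinary annuity: PV = PMT₁ × [1 − ((1+g)/(1+r))^n] / (r − g) = 24,680 × [1 − ((1+0.0034)/(1+r))^20] / (r − 0.0034) = CHF 446,916.50.

CHF 446,916.50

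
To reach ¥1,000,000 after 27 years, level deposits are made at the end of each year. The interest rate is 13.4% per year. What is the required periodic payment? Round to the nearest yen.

Level ordinary annuity; solve FV = PMT × [((1+r)^n − 1)/r] for PMT.
Periodic rate r = 0.134 per year.
With n = 27: PMT = 1,000,000 / ([((1+r)^n − 1)/r]) = ¥4,649

¥4,649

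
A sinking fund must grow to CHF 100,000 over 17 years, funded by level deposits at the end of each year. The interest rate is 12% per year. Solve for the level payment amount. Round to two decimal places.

CHF 2,045.67

Level ordinary annuity; solve FV = PMT × [((1+r)^n − 1)/r] for PMT.
Periodic rate r = 0.12 per year.
With n = 17: PMT = 100,000 / ([((1+r)^n − 1)/r]) = CHF 2,045.67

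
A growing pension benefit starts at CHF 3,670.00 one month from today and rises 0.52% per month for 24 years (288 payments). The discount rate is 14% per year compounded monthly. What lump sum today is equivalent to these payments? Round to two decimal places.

Periodic rate r = 0.14/12 per month; n is counted in months.
Growing ordinary annuity: PV = PMT₁ × [1 − ((1+g)/(1+r))^n] / (r − g) = 3,670 × [1 − ((1+0.0052)/(1+r))^288] / (r − 0.0052) = CHF 478,006.43.

CHF 478,006.43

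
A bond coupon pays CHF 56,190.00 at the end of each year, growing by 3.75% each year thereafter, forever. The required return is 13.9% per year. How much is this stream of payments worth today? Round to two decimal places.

CHF 553,596.06

Periodic rate r = 0.139 per year.
Growing perpetuity (Gordon): PV = PMT₁ / (r − g) = 56,190 / (r − 0.0375) = CHF 553,596.06.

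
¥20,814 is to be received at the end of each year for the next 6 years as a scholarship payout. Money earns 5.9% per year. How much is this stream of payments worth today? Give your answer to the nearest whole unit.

¥102,672

This is an ordinary annuity: 6 payments of ¥20,814 at the end of each year.
Periodic rate r = 0.059 per year.
PV = PMT × [(1 − (1+r)^−n)/r] = 20,814 × [1 − (1+r)^−6] / r = ¥102,672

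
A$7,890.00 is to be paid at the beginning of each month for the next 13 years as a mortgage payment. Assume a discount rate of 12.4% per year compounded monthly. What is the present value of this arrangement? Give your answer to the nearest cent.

A$616,267.26

This is an annuity due: 156 payments of A$7,890.00 at the beginning of each month.
Periodic rate r = 0.124/12 per month; n is counted in months.
PV = PMT × [(1 − (1+r)^−n)/r] × (1+r) = 7,890 × [1 − (1+r)^−156] / r × (1+r) = A$616,267.26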